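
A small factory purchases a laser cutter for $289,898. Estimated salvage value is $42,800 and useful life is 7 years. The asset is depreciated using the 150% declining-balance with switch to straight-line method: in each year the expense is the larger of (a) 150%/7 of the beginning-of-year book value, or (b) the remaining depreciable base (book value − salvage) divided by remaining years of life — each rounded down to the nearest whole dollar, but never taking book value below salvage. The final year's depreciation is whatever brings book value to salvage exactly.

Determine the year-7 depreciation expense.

$22,006

Depreciable base = $289,898 − $42,800 = $247,098.
Year 1: DB = ⌊$289,898 × 150%/7⌋ = $62,121; SL = ⌊$247,098/7⌋ = $35,299 → take DB $62,121. Book value $227,777.
Year 2: DB = ⌊$227,777 × 150%/7⌋ = $48,809; SL = ⌊$184,977/6⌋ = $30,829 → take DB $48,809. Book value $178,968.
Year 3: DB = ⌊$178,968 × 150%/7⌋ = $38,350; SL = ⌊$136,168/5⌋ = $27,233 → take DB $38,350. Book value $140,618.
Year 4: DB = ⌊$140,618 × 150%/7⌋ = $30,132; SL = ⌊$97,818/4⌋ = $24,454 → take DB $30,132. Book value $110,486.
Year 5: DB = ⌊$110,486 × 150%/7⌋ = $23,675; SL = ⌊$67,686/3⌋ = $22,562 → take DB $23,675. Book value $86,811.
Year 6: DB = ⌊$86,811 × 150%/7⌋ = $18,602; SL = ⌊$44,011/2⌋ = $22,005 → take SL $22,005. Book value $64,806.
Year 7 (final): $64,806 − $42,800 = $22,006. Book value $42,800.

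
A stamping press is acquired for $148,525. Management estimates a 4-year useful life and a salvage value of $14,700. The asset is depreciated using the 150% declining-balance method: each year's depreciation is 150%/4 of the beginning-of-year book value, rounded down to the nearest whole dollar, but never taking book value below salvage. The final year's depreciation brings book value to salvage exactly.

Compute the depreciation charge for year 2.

$34,810

Depreciable base = $148,525 − $14,700 = $133,825.
Year 1: ⌊$148,525 × 150%/4⌋ = $55,696. Book value $92,829.
Year 2: ⌊$92,829 × 150%/4⌋ = $34,810. Book value $58,019.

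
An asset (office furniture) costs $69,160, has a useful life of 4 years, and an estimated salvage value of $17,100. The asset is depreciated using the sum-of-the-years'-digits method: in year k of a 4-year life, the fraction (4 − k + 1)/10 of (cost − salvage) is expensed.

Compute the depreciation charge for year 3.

Depreciable base = $69,160 − $17,100 = $52,060.
Sum of the years' digits = 4+3+2+1 = 10.
Year 1: $52,060 × 4/10 = $20,824. Book value $48,336.
Year 2: $52,060 × 3/10 = $15,618. Book value $32,718.
Year 3: $52,060 × 2/10 = $10,412. Book value $22,306.

$10,412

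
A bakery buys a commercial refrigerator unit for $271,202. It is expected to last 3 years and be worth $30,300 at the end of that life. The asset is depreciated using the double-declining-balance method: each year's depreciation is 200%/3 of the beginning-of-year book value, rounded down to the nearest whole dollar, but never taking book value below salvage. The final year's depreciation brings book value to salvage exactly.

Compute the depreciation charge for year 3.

Depreciable base = $271,202 − $30,300 = $240,902.
Year 1: ⌊$271,202 × 200%/3⌋ = $180,801. Book value $90,401.
Year 2: ⌊$90,401 × 200%/3⌋ = $60,267, capped at $60,101. Book value $30,300.
Year 3 (final): $30,300 − $30,300 = $0. Book value $30,300.

$0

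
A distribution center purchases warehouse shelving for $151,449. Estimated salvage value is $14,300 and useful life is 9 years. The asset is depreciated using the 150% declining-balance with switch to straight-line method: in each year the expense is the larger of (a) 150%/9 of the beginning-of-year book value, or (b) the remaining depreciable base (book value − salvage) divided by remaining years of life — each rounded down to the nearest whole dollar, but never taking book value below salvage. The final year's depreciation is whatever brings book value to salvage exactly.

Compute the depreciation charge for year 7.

Depreciable base = $151,449 − $14,300 = $137,149.
Year 1: DB = ⌊$151,449 × 150%/9⌋ = $25,241; SL = ⌊$137,149/9⌋ = $15,238 → take DB $25,241. Book value $126,208.
Year 2: DB = ⌊$126,208 × 150%/9⌋ = $21,034; SL = ⌊$111,908/8⌋ = $13,988 → take DB $21,034. Book value $105,174.
Year 3: DB = ⌊$105,174 × 150%/9⌋ = $17,529; SL = ⌊$90,874/7⌋ = $12,982 → take DB $17,529. Book value $87,645.
Year 4: DB = ⌊$87,645 × 150%/9⌋ = $14,607; SL = ⌊$73,345/6⌋ = $12,224 → take DB $14,607. Book value $73,038.
Year 5: DB = ⌊$73,038 × 150%/9⌋ = $12,173; SL = ⌊$58,738/5⌋ = $11,747 → take DB $12,173. Book value $60,865.
Year 6: DB = ⌊$60,865 × 150%/9⌋ = $10,144; SL = ⌊$46,565/4⌋ = $11,641 → take SL $11,641. Book value $49,224.
Year 7: DB = ⌊$49,224 × 150%/9⌋ = $8,204; SL = ⌊$34,924/3⌋ = $11,641 → take SL $11,641. Book value $37,583.

$11,641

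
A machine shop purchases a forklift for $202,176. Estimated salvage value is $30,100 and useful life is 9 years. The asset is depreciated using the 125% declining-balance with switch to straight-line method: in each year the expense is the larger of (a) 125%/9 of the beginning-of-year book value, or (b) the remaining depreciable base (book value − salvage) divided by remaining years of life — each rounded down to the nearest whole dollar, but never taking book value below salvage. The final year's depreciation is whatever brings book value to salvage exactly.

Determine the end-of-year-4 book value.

$111,166

Depreciable base = $202,176 − $30,100 = $172,076.
Year 1: DB = ⌊$202,176 × 125%/9⌋ = $28,080; SL = ⌊$172,076/9⌋ = $19,119 → take DB $28,080. Book value $174,096.
Year 2: DB = ⌊$174,096 × 125%/9⌋ = $24,180; SL = ⌊$143,996/8⌋ = $17,999 → take DB $24,180. Book value $149,916.
Year 3: DB = ⌊$149,916 × 125%/9⌋ = $20,821; SL = ⌊$119,816/7⌋ = $17,116 → take DB $20,821. Book value $129,095.
Year 4: DB = ⌊$129,095 × 125%/9⌋ = $17,929; SL = ⌊$98,995/6⌋ = $16,499 → take DB $17,929. Book value $111,166.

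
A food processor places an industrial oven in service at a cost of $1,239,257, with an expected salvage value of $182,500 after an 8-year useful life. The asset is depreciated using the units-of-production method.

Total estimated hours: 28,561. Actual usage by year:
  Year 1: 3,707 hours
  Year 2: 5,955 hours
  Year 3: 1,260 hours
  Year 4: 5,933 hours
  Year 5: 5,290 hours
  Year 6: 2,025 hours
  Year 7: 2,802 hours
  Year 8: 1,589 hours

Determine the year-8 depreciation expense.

Depreciable base = $1,239,257 − $182,500 = $1,056,757.
Rate = $1,056,757 / 28,561 hours = $37 per hour.
Year 1: 3,707 × $37 = $137,159. Book value $1,102,098.
Year 2: 5,955 × $37 = $220,335. Book value $881,763.
Year 3: 1,260 × $37 = $46,620. Book value $835,143.
Year 4: 5,933 × $37 = $219,521. Book value $615,622.
Year 5: 5,290 × $37 = $195,730. Book value $419,892.
Year 6: 2,025 × $37 = $74,925. Book value $344,967.
Year 7: 2,802 × $37 = $103,674. Book value $241,293.
Year 8: 1,589 × $37 = $58,793. Book value $182,500.

$58,793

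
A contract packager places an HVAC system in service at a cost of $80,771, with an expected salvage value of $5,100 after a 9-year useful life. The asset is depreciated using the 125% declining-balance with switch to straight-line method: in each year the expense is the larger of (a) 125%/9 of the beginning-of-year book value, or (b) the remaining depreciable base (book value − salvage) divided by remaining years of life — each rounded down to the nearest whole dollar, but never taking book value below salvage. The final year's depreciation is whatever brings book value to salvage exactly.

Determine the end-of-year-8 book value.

$12,846

Depreciable base = $80,771 − $5,100 = $75,671.
Year 1: DB = ⌊$80,771 × 125%/9⌋ = $11,218; SL = ⌊$75,671/9⌋ = $8,407 → take DB $11,218. Book value $69,553.
Year 2: DB = ⌊$69,553 × 125%/9⌋ = $9,660; SL = ⌊$64,453/8⌋ = $8,056 → take DB $9,660. Book value $59,893.
Year 3: DB = ⌊$59,893 × 125%/9⌋ = $8,318; SL = ⌊$54,793/7⌋ = $7,827 → take DB $8,318. Book value $51,575.
Year 4: DB = ⌊$51,575 × 125%/9⌋ = $7,163; SL = ⌊$46,475/6⌋ = $7,745 → take SL $7,745. Book value $43,830.
Year 5: DB = ⌊$43,830 × 125%/9⌋ = $6,087; SL = ⌊$38,730/5⌋ = $7,746 → take SL $7,746. Book value $36,084.
Year 6: DB = ⌊$36,084 × 125%/9⌋ = $5,011; SL = ⌊$30,984/4⌋ = $7,746 → take SL $7,746. Book value $28,338.
Year 7: DB = ⌊$28,338 × 125%/9⌋ = $3,935; SL = ⌊$23,238/3⌋ = $7,746 → take SL $7,746. Book value $20,592.
Year 8: DB = ⌊$20,592 × 125%/9⌋ = $2,860; SL = ⌊$15,492/2⌋ = $7,746 → take SL $7,746. Book value $12,846.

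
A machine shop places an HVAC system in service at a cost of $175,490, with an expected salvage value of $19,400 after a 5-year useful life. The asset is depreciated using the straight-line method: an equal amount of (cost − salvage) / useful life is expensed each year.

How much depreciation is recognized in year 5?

Depreciable base = $175,490 − $19,400 = $156,090.
Annual expense = $156,090 / 5 = $31,218.

$31,218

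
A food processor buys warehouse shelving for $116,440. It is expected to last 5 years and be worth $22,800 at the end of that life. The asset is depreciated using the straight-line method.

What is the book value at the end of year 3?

Depreciable base = $116,440 − $22,800 = $93,640.
Annual expense = $93,640 / 5 = $18,728.
End of year 1: book value $97,712.
End of year 2: book value $78,984.
End of year 3: book value $60,256.

$60,256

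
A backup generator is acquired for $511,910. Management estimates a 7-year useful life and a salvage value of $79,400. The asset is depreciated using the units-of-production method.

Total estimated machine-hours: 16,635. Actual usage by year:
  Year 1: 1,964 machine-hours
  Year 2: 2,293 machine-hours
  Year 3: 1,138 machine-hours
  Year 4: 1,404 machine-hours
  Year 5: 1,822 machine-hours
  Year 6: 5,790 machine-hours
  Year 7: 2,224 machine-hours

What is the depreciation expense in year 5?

Depreciable base = $511,910 − $79,400 = $432,510.
Rate = $432,510 / 16,635 machine-hours = $26 per machine-hour.
Year 1: 1,964 × $26 = $51,064. Book value $460,846.
Year 2: 2,293 × $26 = $59,618. Book value $401,228.
Year 3: 1,138 × $26 = $29,588. Book value $371,640.
Year 4: 1,404 × $26 = $36,504. Book value $335,136.
Year 5: 1,822 × $26 = $47,372. Book value $287,764.

$47,372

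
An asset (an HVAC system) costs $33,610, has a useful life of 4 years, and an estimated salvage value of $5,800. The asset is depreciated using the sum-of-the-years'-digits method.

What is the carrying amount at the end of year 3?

$8,581

Depreciable base = $33,610 − $5,800 = $27,810.
Sum of the years' digits = 4+3+2+1 = 10.
Year 1: $27,810 × 4/10 = $11,124. Book value $22,486.
Year 2: $27,810 × 3/10 = $8,343. Book value $14,143.
Year 3: $27,810 × 2/10 = $5,562. Book value $8,581.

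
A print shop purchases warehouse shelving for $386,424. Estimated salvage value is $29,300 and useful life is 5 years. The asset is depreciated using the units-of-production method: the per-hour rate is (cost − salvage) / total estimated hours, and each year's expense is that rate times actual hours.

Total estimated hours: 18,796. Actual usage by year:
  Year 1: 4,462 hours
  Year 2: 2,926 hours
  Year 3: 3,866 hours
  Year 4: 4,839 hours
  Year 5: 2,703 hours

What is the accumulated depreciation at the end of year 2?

$140,372

Depreciable base = $386,424 − $29,300 = $357,124.
Rate = $357,124 / 18,796 hours = $19 per hour.
Year 1: 4,462 × $19 = $84,778. Book value $301,646.
Year 2: 2,926 × $19 = $55,594. Book value $246,052.
Accumulated through year 2 = $386,424 − $246,052 = $140,372.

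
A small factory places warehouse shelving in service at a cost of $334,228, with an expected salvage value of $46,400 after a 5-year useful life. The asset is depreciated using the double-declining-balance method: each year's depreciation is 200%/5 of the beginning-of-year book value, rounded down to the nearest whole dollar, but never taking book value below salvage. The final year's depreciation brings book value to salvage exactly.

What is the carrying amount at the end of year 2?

Depreciable base = $334,228 − $46,400 = $287,828.
Year 1: ⌊$334,228 × 200%/5⌋ = $133,691. Book value $200,537.
Year 2: ⌊$200,537 × 200%/5⌋ = $80,214. Book value $120,323.

$120,323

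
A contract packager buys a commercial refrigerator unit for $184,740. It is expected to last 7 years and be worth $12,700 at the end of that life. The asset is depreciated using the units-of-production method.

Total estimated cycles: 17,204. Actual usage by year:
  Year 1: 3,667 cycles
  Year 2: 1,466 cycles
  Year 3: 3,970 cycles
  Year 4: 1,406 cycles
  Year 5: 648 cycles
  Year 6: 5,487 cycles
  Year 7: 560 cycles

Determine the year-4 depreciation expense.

$14,060

Depreciable base = $184,740 − $12,700 = $172,040.
Rate = $172,040 / 17,204 cycles = $10 per cycle.
Year 1: 3,667 × $10 = $36,670. Book value $148,070.
Year 2: 1,466 × $10 = $14,660. Book value $133,410.
Year 3: 3,970 × $10 = $39,700. Book value $93,710.
Year 4: 1,406 × $10 = $14,060. Book value $79,650.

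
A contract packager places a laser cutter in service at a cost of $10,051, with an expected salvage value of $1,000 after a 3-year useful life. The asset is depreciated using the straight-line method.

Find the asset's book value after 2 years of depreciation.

$4,017

Depreciable base = $10,051 − $1,000 = $9,051.
Annual expense = $9,051 / 3 = $3,017.
End of year 1: book value $7,034.
End of year 2: book value $4,017.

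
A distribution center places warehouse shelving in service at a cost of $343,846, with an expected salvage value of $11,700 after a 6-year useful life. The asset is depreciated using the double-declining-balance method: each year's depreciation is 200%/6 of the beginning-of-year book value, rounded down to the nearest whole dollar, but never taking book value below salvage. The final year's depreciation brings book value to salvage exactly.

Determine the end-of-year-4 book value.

$67,921

Depreciable base = $343,846 − $11,700 = $332,146.
Year 1: ⌊$343,846 × 200%/6⌋ = $114,615. Book value $229,231.
Year 2: ⌊$229,231 × 200%/6⌋ = $76,410. Book value $152,821.
Year 3: ⌊$152,821 × 200%/6⌋ = $50,940. Book value $101,881.
Year 4: ⌊$101,881 × 200%/6⌋ = $33,960. Book value $67,921.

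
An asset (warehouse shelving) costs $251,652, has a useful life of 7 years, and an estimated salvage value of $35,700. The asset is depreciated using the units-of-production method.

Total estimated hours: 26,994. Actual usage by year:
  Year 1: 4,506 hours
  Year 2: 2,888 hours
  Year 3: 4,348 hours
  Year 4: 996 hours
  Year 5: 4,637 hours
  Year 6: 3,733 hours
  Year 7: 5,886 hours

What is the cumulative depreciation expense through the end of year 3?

Depreciable base = $251,652 − $35,700 = $215,952.
Rate = $215,952 / 26,994 hours = $8 per hour.
Year 1: 4,506 × $8 = $36,048. Book value $215,604.
Year 2: 2,888 × $8 = $23,104. Book value $192,500.
Year 3: 4,348 × $8 = $34,784. Book value $157,716.
Accumulated through year 3 = $251,652 − $157,716 = $93,936.

$93,936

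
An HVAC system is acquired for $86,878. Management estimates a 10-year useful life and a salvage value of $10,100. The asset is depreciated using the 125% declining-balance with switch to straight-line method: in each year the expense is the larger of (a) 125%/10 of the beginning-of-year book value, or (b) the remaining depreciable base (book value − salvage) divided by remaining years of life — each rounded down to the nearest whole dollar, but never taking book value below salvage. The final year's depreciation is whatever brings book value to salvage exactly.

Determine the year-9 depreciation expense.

$6,805

Depreciable base = $86,878 − $10,100 = $76,778.
Year 1: DB = ⌊$86,878 × 125%/10⌋ = $10,859; SL = ⌊$76,778/10⌋ = $7,677 → take DB $10,859. Book value $76,019.
Year 2: DB = ⌊$76,019 × 125%/10⌋ = $9,502; SL = ⌊$65,919/9⌋ = $7,324 → take DB $9,502. Book value $66,517.
Year 3: DB = ⌊$66,517 × 125%/10⌋ = $8,314; SL = ⌊$56,417/8⌋ = $7,052 → take DB $8,314. Book value $58,203.
Year 4: DB = ⌊$58,203 × 125%/10⌋ = $7,275; SL = ⌊$48,103/7⌋ = $6,871 → take DB $7,275. Book value $50,928.
Year 5: DB = ⌊$50,928 × 125%/10⌋ = $6,366; SL = ⌊$40,828/6⌋ = $6,804 → take SL $6,804. Book value $44,124.
Year 6: DB = ⌊$44,124 × 125%/10⌋ = $5,515; SL = ⌊$34,024/5⌋ = $6,804 → take SL $6,804. Book value $37,320.
Year 7: DB = ⌊$37,320 × 125%/10⌋ = $4,665; SL = ⌊$27,220/4⌋ = $6,805 → take SL $6,805. Book value $30,515.
Year 8: DB = ⌊$30,515 × 125%/10⌋ = $3,814; SL = ⌊$20,415/3⌋ = $6,805 → take SL $6,805. Book value $23,710.
Year 9: DB = ⌊$23,710 × 125%/10⌋ = $2,963; SL = ⌊$13,610/2⌋ = $6,805 → take SL $6,805. Book value $16,905.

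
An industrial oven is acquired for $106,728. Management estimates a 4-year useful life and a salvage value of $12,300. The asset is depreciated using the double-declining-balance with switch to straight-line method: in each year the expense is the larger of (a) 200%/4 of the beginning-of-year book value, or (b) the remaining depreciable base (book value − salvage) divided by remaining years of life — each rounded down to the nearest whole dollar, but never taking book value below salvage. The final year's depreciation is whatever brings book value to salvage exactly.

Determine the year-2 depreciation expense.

Depreciable base = $106,728 − $12,300 = $94,428.
Year 1: DB = ⌊$106,728 × 200%/4⌋ = $53,364; SL = ⌊$94,428/4⌋ = $23,607 → take DB $53,364. Book value $53,364.
Year 2: DB = ⌊$53,364 × 200%/4⌋ = $26,682; SL = ⌊$41,064/3⌋ = $13,688 → take DB $26,682. Book value $26,682.

$26,682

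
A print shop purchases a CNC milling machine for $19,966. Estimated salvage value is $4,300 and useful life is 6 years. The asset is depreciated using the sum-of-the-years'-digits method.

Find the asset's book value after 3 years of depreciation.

Depreciable base = $19,966 − $4,300 = $15,666.
Sum of the years' digits = 6+5+4+3+2+1 = 21.
Year 1: $15,666 × 6/21 = $4,476. Book value $15,490.
Year 2: $15,666 × 5/21 = $3,730. Book value $11,760.
Year 3: $15,666 × 4/21 = $2,984. Book value $8,776.

$8,776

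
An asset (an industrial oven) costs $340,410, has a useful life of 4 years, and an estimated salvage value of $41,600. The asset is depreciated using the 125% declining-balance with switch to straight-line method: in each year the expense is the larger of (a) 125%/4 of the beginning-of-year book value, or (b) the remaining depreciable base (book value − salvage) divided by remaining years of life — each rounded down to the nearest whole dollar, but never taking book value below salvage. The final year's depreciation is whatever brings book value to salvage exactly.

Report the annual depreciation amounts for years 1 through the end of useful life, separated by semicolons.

Depreciable base = $340,410 − $41,600 = $298,810.
Year 1: DB = ⌊$340,410 × 125%/4⌋ = $106,378; SL = ⌊$298,810/4⌋ = $74,702 → take DB $106,378. Book value $234,032.
Year 2: DB = ⌊$234,032 × 125%/4⌋ = $73,135; SL = ⌊$192,432/3⌋ = $64,144 → take DB $73,135. Book value $160,897.
Year 3: DB = ⌊$160,897 × 125%/4⌋ = $50,280; SL = ⌊$119,297/2⌋ = $59,648 → take SL $59,648. Book value $101,249.
Year 4 (final): $101,249 − $41,600 = $59,649. Book value $41,600.

$106,378; $73,135; $59,648; $59,649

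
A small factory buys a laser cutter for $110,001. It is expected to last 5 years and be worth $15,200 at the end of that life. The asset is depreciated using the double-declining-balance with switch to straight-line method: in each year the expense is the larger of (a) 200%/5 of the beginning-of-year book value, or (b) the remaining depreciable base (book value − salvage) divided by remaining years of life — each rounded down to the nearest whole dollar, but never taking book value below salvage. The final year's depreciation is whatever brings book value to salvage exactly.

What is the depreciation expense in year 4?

$8,561

Depreciable base = $110,001 − $15,200 = $94,801.
Year 1: DB = ⌊$110,001 × 200%/5⌋ = $44,000; SL = ⌊$94,801/5⌋ = $18,960 → take DB $44,000. Book value $66,001.
Year 2: DB = ⌊$66,001 × 200%/5⌋ = $26,400; SL = ⌊$50,801/4⌋ = $12,700 → take DB $26,400. Book value $39,601.
Year 3: DB = ⌊$39,601 × 200%/5⌋ = $15,840; SL = ⌊$24,401/3⌋ = $8,133 → take DB $15,840. Book value $23,761.
Year 4: DB = ⌊$23,761 × 200%/5⌋ = $9,504; SL = ⌊$8,561/2⌋ = $4,280 → take DB $9,504, capped at $8,561. Book value $15,200.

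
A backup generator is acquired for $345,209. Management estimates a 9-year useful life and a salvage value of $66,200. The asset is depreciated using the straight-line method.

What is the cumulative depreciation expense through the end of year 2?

Depreciable base = $345,209 − $66,200 = $279,009.
Annual expense = $279,009 / 9 = $31,001.
End of year 1: book value $314,208.
End of year 2: book value $283,207.
Accumulated through year 2 = $345,209 − $283,207 = $62,002.

$62,002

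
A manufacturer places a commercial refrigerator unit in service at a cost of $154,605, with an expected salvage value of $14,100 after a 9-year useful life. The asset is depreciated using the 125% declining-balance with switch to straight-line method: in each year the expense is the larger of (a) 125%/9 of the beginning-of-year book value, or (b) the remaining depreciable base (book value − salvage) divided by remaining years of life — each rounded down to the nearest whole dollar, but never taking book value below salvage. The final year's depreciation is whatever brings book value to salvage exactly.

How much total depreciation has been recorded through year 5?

$84,090

Depreciable base = $154,605 − $14,100 = $140,505.
Year 1: DB = ⌊$154,605 × 125%/9⌋ = $21,472; SL = ⌊$140,505/9⌋ = $15,611 → take DB $21,472. Book value $133,133.
Year 2: DB = ⌊$133,133 × 125%/9⌋ = $18,490; SL = ⌊$119,033/8⌋ = $14,879 → take DB $18,490. Book value $114,643.
Year 3: DB = ⌊$114,643 × 125%/9⌋ = $15,922; SL = ⌊$100,543/7⌋ = $14,363 → take DB $15,922. Book value $98,721.
Year 4: DB = ⌊$98,721 × 125%/9⌋ = $13,711; SL = ⌊$84,621/6⌋ = $14,103 → take SL $14,103. Book value $84,618.
Year 5: DB = ⌊$84,618 × 125%/9⌋ = $11,752; SL = ⌊$70,518/5⌋ = $14,103 → take SL $14,103. Book value $70,515.
Accumulated through year 5 = $154,605 − $70,515 = $84,090.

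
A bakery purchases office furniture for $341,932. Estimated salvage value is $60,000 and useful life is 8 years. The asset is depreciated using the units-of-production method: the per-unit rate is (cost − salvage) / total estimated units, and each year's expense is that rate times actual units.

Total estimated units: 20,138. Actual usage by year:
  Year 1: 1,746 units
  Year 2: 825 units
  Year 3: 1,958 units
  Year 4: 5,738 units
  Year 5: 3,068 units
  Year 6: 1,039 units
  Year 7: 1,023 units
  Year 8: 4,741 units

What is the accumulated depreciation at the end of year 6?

$201,236

Depreciable base = $341,932 − $60,000 = $281,932.
Rate = $281,932 / 20,138 units = $14 per unit.
Year 1: 1,746 × $14 = $24,444. Book value $317,488.
Year 2: 825 × $14 = $11,550. Book value $305,938.
Year 3: 1,958 × $14 = $27,412. Book value $278,526.
Year 4: 5,738 × $14 = $80,332. Book value $198,194.
Year 5: 3,068 × $14 = $42,952. Book value $155,242.
Year 6: 1,039 × $14 = $14,546. Book value $140,696.
Accumulated through year 6 = $341,932 − $140,696 = $201,236.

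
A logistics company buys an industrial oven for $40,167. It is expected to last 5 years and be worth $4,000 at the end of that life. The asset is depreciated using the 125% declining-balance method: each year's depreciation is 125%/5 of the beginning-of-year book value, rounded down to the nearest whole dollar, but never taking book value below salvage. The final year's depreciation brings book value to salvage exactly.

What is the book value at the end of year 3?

$16,947

Depreciable base = $40,167 − $4,000 = $36,167.
Year 1: ⌊$40,167 × 125%/5⌋ = $10,041. Book value $30,126.
Year 2: ⌊$30,126 × 125%/5⌋ = $7,531. Book value $22,595.
Year 3: ⌊$22,595 × 125%/5⌋ = $5,648. Book value $16,947.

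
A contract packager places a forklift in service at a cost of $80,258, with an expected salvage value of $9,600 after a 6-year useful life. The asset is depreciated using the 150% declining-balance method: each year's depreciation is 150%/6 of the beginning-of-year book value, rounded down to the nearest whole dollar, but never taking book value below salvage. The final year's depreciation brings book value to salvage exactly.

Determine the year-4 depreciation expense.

Depreciable base = $80,258 − $9,600 = $70,658.
Year 1: ⌊$80,258 × 150%/6⌋ = $20,064. Book value $60,194.
Year 2: ⌊$60,194 × 150%/6⌋ = $15,048. Book value $45,146.
Year 3: ⌊$45,146 × 150%/6⌋ = $11,286. Book value $33,860.
Year 4: ⌊$33,860 × 150%/6⌋ = $8,465. Book value $25,395.

$8,465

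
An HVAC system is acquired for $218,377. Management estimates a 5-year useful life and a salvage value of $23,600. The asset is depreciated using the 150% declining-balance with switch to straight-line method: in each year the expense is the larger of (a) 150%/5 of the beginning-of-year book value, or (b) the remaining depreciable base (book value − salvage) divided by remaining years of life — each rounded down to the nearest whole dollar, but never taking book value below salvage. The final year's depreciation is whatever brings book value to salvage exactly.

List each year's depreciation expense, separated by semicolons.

Depreciable base = $218,377 − $23,600 = $194,777.
Year 1: DB = ⌊$218,377 × 150%/5⌋ = $65,513; SL = ⌊$194,777/5⌋ = $38,955 → take DB $65,513. Book value $152,864.
Year 2: DB = ⌊$152,864 × 150%/5⌋ = $45,859; SL = ⌊$129,264/4⌋ = $32,316 → take DB $45,859. Book value $107,005.
Year 3: DB = ⌊$107,005 × 150%/5⌋ = $32,101; SL = ⌊$83,405/3⌋ = $27,801 → take DB $32,101. Book value $74,904.
Year 4: DB = ⌊$74,904 × 150%/5⌋ = $22,471; SL = ⌊$51,304/2⌋ = $25,652 → take SL $25,652. Book value $49,252.
Year 5 (final): $49,252 − $23,600 = $25,652. Book value $23,600.

$65,513; $45,859; $32,101; $25,652; $25,652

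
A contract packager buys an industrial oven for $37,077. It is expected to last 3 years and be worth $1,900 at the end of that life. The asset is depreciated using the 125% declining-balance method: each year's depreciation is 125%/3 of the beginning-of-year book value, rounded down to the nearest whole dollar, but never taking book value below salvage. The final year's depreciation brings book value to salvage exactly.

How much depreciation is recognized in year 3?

$10,717

Depreciable base = $37,077 − $1,900 = $35,177.
Year 1: ⌊$37,077 × 125%/3⌋ = $15,448. Book value $21,629.
Year 2: ⌊$21,629 × 125%/3⌋ = $9,012. Book value $12,617.
Year 3 (final): $12,617 − $1,900 = $10,717. Book value $1,900.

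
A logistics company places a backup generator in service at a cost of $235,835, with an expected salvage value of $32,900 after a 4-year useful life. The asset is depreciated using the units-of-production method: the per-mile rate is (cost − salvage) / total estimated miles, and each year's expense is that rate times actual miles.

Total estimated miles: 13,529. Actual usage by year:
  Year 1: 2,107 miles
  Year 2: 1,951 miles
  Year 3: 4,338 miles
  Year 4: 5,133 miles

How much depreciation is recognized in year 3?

Depreciable base = $235,835 − $32,900 = $202,935.
Rate = $202,935 / 13,529 miles = $15 per mile.
Year 1: 2,107 × $15 = $31,605. Book value $204,230.
Year 2: 1,951 × $15 = $29,265. Book value $174,965.
Year 3: 4,338 × $15 = $65,070. Book value $109,895.

$65,070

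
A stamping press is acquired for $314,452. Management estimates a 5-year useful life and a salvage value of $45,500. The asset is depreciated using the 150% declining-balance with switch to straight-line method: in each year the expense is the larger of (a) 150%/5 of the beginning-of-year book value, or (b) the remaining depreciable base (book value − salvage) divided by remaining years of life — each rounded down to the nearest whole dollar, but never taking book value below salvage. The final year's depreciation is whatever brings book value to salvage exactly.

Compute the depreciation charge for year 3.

Depreciable base = $314,452 − $45,500 = $268,952.
Year 1: DB = ⌊$314,452 × 150%/5⌋ = $94,335; SL = ⌊$268,952/5⌋ = $53,790 → take DB $94,335. Book value $220,117.
Year 2: DB = ⌊$220,117 × 150%/5⌋ = $66,035; SL = ⌊$174,617/4⌋ = $43,654 → take DB $66,035. Book value $154,082.
Year 3: DB = ⌊$154,082 × 150%/5⌋ = $46,224; SL = ⌊$108,582/3⌋ = $36,194 → take DB $46,224. Book value $107,858.

$46,224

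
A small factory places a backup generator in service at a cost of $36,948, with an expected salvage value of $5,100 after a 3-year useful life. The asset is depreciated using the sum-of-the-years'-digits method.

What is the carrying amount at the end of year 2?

$10,408

Depreciable base = $36,948 − $5,100 = $31,848.
Sum of the years' digits = 3+2+1 = 6.
Year 1: $31,848 × 3/6 = $15,924. Book value $21,024.
Year 2: $31,848 × 2/6 = $10,616. Book value $10,408.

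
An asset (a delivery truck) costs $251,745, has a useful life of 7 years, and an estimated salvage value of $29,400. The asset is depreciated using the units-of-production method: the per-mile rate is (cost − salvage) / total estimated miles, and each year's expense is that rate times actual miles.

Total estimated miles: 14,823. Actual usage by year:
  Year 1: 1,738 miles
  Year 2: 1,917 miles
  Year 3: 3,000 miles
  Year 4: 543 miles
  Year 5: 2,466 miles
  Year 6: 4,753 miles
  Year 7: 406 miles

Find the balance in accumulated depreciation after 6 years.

Depreciable base = $251,745 − $29,400 = $222,345.
Rate = $222,345 / 14,823 miles = $15 per mile.
Year 1: 1,738 × $15 = $26,070. Book value $225,675.
Year 2: 1,917 × $15 = $28,755. Book value $196,920.
Year 3: 3,000 × $15 = $45,000. Book value $151,920.
Year 4: 543 × $15 = $8,145. Book value $143,775.
Year 5: 2,466 × $15 = $36,990. Book value $106,785.
Year 6: 4,753 × $15 = $71,295. Book value $35,490.
Accumulated through year 6 = $251,745 − $35,490 = $216,255.

$216,255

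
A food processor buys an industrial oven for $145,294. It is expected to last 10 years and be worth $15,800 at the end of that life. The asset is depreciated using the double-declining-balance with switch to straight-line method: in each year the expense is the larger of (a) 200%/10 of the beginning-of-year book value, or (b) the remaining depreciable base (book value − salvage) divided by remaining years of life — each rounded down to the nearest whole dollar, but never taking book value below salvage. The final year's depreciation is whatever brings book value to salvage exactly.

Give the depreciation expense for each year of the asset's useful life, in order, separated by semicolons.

Depreciable base = $145,294 − $15,800 = $129,494.
Year 1: DB = ⌊$145,294 × 200%/10⌋ = $29,058; SL = ⌊$129,494/10⌋ = $12,949 → take DB $29,058. Book value $116,236.
Year 2: DB = ⌊$116,236 × 200%/10⌋ = $23,247; SL = ⌊$100,436/9⌋ = $11,159 → take DB $23,247. Book value $92,989.
Year 3: DB = ⌊$92,989 × 200%/10⌋ = $18,597; SL = ⌊$77,189/8⌋ = $9,648 → take DB $18,597. Book value $74,392.
Year 4: DB = ⌊$74,392 × 200%/10⌋ = $14,878; SL = ⌊$58,592/7⌋ = $8,370 → take DB $14,878. Book value $59,514.
Year 5: DB = ⌊$59,514 × 200%/10⌋ = $11,902; SL = ⌊$43,714/6⌋ = $7,285 → take DB $11,902. Book value $47,612.
Year 6: DB = ⌊$47,612 × 200%/10⌋ = $9,522; SL = ⌊$31,812/5⌋ = $6,362 → take DB $9,522. Book value $38,090.
Year 7: DB = ⌊$38,090 × 200%/10⌋ = $7,618; SL = ⌊$22,290/4⌋ = $5,572 → take DB $7,618. Book value $30,472.
Year 8: DB = ⌊$30,472 × 200%/10⌋ = $6,094; SL = ⌊$14,672/3⌋ = $4,890 → take DB $6,094. Book value $24,378.
Year 9: DB = ⌊$24,378 × 200%/10⌋ = $4,875; SL = ⌊$8,578/2⌋ = $4,289 → take DB $4,875. Book value $19,503.
Year 10 (final): $19,503 − $15,800 = $3,703. Book value $15,800.

$29,058; $23,247; $18,597; $14,878; $11,902; $9,522; $7,618; $6,094; $4,875; $3,703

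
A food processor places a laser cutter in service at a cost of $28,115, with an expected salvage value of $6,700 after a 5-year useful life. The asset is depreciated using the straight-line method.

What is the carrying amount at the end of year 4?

Depreciable base = $28,115 − $6,700 = $21,415.
Annual expense = $21,415 / 5 = $4,283.
End of year 1: book value $23,832.
End of year 2: book value $19,549.
End of year 3: book value $15,266.
End of year 4: book value $10,983.

$10,983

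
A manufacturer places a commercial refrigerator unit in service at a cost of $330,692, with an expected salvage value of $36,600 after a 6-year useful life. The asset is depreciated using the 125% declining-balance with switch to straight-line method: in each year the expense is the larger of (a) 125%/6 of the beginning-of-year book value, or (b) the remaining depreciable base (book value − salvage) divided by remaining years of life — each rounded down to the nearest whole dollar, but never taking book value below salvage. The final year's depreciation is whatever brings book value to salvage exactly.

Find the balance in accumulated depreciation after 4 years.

$209,106

Depreciable base = $330,692 − $36,600 = $294,092.
Year 1: DB = ⌊$330,692 × 125%/6⌋ = $68,894; SL = ⌊$294,092/6⌋ = $49,015 → take DB $68,894. Book value $261,798.
Year 2: DB = ⌊$261,798 × 125%/6⌋ = $54,541; SL = ⌊$225,198/5⌋ = $45,039 → take DB $54,541. Book value $207,257.
Year 3: DB = ⌊$207,257 × 125%/6⌋ = $43,178; SL = ⌊$170,657/4⌋ = $42,664 → take DB $43,178. Book value $164,079.
Year 4: DB = ⌊$164,079 × 125%/6⌋ = $34,183; SL = ⌊$127,479/3⌋ = $42,493 → take SL $42,493. Book value $121,586.
Accumulated through year 4 = $330,692 − $121,586 = $209,106.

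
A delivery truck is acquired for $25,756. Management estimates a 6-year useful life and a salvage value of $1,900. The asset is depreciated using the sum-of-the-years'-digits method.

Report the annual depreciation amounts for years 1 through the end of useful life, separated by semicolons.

$6,816; $5,680; $4,544; $3,408; $2,272; $1,136

Depreciable base = $25,756 − $1,900 = $23,856.
Sum of the years' digits = 6+5+4+3+2+1 = 21.
Year 1: $23,856 × 6/21 = $6,816. Book value $18,940.
Year 2: $23,856 × 5/21 = $5,680. Book value $13,260.
Year 3: $23,856 × 4/21 = $4,544. Book value $8,716.
Year 4: $23,856 × 3/21 = $3,408. Book value $5,308.
Year 5: $23,856 × 2/21 = $2,272. Book value $3,036.
Year 6: $23,856 × 1/21 = $1,136. Book value $1,900.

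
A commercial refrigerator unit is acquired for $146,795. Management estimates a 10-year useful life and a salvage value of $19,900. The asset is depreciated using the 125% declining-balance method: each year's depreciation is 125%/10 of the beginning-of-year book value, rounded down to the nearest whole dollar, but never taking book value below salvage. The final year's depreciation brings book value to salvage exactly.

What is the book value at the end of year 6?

Depreciable base = $146,795 − $19,900 = $126,895.
Year 1: ⌊$146,795 × 125%/10⌋ = $18,349. Book value $128,446.
Year 2: ⌊$128,446 × 125%/10⌋ = $16,055. Book value $112,391.
Year 3: ⌊$112,391 × 125%/10⌋ = $14,048. Book value $98,343.
Year 4: ⌊$98,343 × 125%/10⌋ = $12,292. Book value $86,051.
Year 5: ⌊$86,051 × 125%/10⌋ = $10,756. Book value $75,295.
Year 6: ⌊$75,295 × 125%/10⌋ = $9,411. Book value $65,884.

$65,884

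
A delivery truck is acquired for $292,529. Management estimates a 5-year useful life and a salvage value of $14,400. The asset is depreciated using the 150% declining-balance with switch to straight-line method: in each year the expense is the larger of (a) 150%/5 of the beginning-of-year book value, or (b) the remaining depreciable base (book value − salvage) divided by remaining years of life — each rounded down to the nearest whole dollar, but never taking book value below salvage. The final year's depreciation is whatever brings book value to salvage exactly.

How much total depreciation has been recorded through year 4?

Depreciable base = $292,529 − $14,400 = $278,129.
Year 1: DB = ⌊$292,529 × 150%/5⌋ = $87,758; SL = ⌊$278,129/5⌋ = $55,625 → take DB $87,758. Book value $204,771.
Year 2: DB = ⌊$204,771 × 150%/5⌋ = $61,431; SL = ⌊$190,371/4⌋ = $47,592 → take DB $61,431. Book value $143,340.
Year 3: DB = ⌊$143,340 × 150%/5⌋ = $43,002; SL = ⌊$128,940/3⌋ = $42,980 → take DB $43,002. Book value $100,338.
Year 4: DB = ⌊$100,338 × 150%/5⌋ = $30,101; SL = ⌊$85,938/2⌋ = $42,969 → take SL $42,969. Book value $57,369.
Accumulated through year 4 = $292,529 − $57,369 = $235,160.

$235,160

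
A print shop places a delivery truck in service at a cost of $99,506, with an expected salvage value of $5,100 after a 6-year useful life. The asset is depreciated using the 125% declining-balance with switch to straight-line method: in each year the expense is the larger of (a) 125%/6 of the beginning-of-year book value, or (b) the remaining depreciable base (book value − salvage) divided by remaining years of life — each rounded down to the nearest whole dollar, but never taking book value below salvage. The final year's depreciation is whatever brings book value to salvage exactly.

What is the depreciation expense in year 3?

$14,316

Depreciable base = $99,506 − $5,100 = $94,406.
Year 1: DB = ⌊$99,506 × 125%/6⌋ = $20,730; SL = ⌊$94,406/6⌋ = $15,734 → take DB $20,730. Book value $78,776.
Year 2: DB = ⌊$78,776 × 125%/6⌋ = $16,411; SL = ⌊$73,676/5⌋ = $14,735 → take DB $16,411. Book value $62,365.
Year 3: DB = ⌊$62,365 × 125%/6⌋ = $12,992; SL = ⌊$57,265/4⌋ = $14,316 → take SL $14,316. Book value $48,049.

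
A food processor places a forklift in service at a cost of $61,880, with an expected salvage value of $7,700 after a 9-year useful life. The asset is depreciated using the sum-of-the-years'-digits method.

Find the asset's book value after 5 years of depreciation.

$19,740

Depreciable base = $61,880 − $7,700 = $54,180.
Sum of the years' digits = 9+8+7+6+5+4+3+2+1 = 45.
Year 1: $54,180 × 9/45 = $10,836. Book value $51,044.
Year 2: $54,180 × 8/45 = $9,632. Book value $41,412.
Year 3: $54,180 × 7/45 = $8,428. Book value $32,984.
Year 4: $54,180 × 6/45 = $7,224. Book value $25,760.
Year 5: $54,180 × 5/45 = $6,020. Book value $19,740.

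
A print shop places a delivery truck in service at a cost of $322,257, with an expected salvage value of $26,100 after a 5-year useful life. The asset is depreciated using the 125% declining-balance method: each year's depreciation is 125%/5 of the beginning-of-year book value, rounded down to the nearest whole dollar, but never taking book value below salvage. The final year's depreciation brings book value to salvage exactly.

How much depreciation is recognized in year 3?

Depreciable base = $322,257 − $26,100 = $296,157.
Year 1: ⌊$322,257 × 125%/5⌋ = $80,564. Book value $241,693.
Year 2: ⌊$241,693 × 125%/5⌋ = $60,423. Book value $181,270.
Year 3: ⌊$181,270 × 125%/5⌋ = $45,317. Book value $135,953.

$45,317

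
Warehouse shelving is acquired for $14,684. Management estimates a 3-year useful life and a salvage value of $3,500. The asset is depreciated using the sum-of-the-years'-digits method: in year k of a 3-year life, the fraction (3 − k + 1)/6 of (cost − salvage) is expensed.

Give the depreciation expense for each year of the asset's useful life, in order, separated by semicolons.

$5,592; $3,728; $1,864

Depreciable base = $14,684 − $3,500 = $11,184.
Sum of the years' digits = 3+2+1 = 6.
Year 1: $11,184 × 3/6 = $5,592. Book value $9,092.
Year 2: $11,184 × 2/6 = $3,728. Book value $5,364.
Year 3: $11,184 × 1/6 = $1,864. Book value $3,500.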